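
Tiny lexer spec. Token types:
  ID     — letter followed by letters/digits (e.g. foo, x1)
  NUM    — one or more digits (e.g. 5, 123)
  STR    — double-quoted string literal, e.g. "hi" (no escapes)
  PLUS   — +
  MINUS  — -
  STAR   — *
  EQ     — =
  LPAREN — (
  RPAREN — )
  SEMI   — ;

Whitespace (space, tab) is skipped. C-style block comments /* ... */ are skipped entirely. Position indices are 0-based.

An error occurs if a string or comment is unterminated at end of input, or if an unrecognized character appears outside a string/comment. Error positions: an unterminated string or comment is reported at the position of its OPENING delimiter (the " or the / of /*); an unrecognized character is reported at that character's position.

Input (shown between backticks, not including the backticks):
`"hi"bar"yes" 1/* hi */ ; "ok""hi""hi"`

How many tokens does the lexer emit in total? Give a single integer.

pos=0: enter STRING mode
pos=0: emit STR "hi" (now at pos=4)
pos=4: emit ID 'bar' (now at pos=7)
pos=7: enter STRING mode
pos=7: emit STR "yes" (now at pos=12)
pos=13: emit NUM '1' (now at pos=14)
pos=14: enter COMMENT mode (saw '/*')
exit COMMENT mode (now at pos=22)
pos=23: emit SEMI ';'
pos=25: enter STRING mode
pos=25: emit STR "ok" (now at pos=29)
pos=29: enter STRING mode
pos=29: emit STR "hi" (now at pos=33)
pos=33: enter STRING mode
pos=33: emit STR "hi" (now at pos=37)
DONE. 8 tokens: [STR, ID, STR, NUM, SEMI, STR, STR, STR]

Answer: 8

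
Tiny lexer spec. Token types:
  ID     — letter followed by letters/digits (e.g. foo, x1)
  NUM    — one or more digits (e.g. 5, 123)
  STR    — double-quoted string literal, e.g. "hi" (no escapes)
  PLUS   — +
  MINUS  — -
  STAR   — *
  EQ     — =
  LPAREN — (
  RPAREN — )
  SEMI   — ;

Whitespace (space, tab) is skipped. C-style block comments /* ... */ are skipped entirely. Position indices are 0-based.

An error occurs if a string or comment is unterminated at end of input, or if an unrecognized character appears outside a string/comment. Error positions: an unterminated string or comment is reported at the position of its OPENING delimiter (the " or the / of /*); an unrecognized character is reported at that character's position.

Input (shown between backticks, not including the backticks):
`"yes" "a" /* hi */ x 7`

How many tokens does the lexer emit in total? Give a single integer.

pos=0: enter STRING mode
pos=0: emit STR "yes" (now at pos=5)
pos=6: enter STRING mode
pos=6: emit STR "a" (now at pos=9)
pos=10: enter COMMENT mode (saw '/*')
exit COMMENT mode (now at pos=18)
pos=19: emit ID 'x' (now at pos=20)
pos=21: emit NUM '7' (now at pos=22)
DONE. 4 tokens: [STR, STR, ID, NUM]

Answer: 4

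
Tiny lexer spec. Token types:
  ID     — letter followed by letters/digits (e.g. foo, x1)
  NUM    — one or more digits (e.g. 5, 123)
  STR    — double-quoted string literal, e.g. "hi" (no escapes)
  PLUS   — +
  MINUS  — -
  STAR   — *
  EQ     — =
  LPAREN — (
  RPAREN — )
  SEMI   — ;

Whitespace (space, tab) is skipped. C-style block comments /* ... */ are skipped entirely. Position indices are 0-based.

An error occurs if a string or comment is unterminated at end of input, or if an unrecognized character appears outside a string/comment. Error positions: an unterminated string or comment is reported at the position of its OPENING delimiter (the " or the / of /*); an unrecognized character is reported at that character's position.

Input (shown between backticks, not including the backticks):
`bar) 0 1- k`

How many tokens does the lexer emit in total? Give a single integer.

Answer: 6

Derivation:
pos=0: emit ID 'bar' (now at pos=3)
pos=3: emit RPAREN ')'
pos=5: emit NUM '0' (now at pos=6)
pos=7: emit NUM '1' (now at pos=8)
pos=8: emit MINUS '-'
pos=10: emit ID 'k' (now at pos=11)
DONE. 6 tokens: [ID, RPAREN, NUM, NUM, MINUS, ID]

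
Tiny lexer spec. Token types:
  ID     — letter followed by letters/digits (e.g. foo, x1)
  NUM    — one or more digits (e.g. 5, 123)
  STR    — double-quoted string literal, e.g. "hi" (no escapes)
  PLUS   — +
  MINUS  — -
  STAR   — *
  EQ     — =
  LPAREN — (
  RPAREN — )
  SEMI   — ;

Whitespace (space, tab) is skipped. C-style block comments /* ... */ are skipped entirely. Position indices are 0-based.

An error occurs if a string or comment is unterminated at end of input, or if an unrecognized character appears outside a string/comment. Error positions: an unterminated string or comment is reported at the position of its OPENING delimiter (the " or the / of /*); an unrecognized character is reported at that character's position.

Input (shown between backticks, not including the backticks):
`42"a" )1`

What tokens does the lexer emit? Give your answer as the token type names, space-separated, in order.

pos=0: emit NUM '42' (now at pos=2)
pos=2: enter STRING mode
pos=2: emit STR "a" (now at pos=5)
pos=6: emit RPAREN ')'
pos=7: emit NUM '1' (now at pos=8)
DONE. 4 tokens: [NUM, STR, RPAREN, NUM]

Answer: NUM STR RPAREN NUM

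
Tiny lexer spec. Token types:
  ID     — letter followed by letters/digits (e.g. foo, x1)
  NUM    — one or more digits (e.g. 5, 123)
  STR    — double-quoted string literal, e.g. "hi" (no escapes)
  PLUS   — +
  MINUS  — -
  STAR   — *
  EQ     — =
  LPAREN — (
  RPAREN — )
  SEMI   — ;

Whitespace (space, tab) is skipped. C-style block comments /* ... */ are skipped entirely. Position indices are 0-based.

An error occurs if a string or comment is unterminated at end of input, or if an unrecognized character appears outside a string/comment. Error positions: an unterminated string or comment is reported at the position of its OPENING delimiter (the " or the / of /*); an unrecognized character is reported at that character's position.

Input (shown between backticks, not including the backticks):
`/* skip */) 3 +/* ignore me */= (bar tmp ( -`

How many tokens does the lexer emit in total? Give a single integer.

pos=0: enter COMMENT mode (saw '/*')
exit COMMENT mode (now at pos=10)
pos=10: emit RPAREN ')'
pos=12: emit NUM '3' (now at pos=13)
pos=14: emit PLUS '+'
pos=15: enter COMMENT mode (saw '/*')
exit COMMENT mode (now at pos=30)
pos=30: emit EQ '='
pos=32: emit LPAREN '('
pos=33: emit ID 'bar' (now at pos=36)
pos=37: emit ID 'tmp' (now at pos=40)
pos=41: emit LPAREN '('
pos=43: emit MINUS '-'
DONE. 9 tokens: [RPAREN, NUM, PLUS, EQ, LPAREN, ID, ID, LPAREN, MINUS]

Answer: 9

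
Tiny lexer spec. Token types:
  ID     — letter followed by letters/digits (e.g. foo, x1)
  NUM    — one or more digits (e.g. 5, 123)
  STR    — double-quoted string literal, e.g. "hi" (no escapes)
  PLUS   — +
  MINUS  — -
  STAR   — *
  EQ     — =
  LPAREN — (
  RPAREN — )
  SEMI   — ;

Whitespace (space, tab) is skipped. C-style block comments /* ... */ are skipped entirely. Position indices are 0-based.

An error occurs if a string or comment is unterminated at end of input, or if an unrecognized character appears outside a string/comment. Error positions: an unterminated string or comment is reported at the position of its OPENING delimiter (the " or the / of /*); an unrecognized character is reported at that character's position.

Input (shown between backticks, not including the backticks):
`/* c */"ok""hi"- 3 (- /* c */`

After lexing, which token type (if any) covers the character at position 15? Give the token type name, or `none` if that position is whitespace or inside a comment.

pos=0: enter COMMENT mode (saw '/*')
exit COMMENT mode (now at pos=7)
pos=7: enter STRING mode
pos=7: emit STR "ok" (now at pos=11)
pos=11: enter STRING mode
pos=11: emit STR "hi" (now at pos=15)
pos=15: emit MINUS '-'
pos=17: emit NUM '3' (now at pos=18)
pos=19: emit LPAREN '('
pos=20: emit MINUS '-'
pos=22: enter COMMENT mode (saw '/*')
exit COMMENT mode (now at pos=29)
DONE. 6 tokens: [STR, STR, MINUS, NUM, LPAREN, MINUS]
Position 15: char is '-' -> MINUS

Answer: MINUS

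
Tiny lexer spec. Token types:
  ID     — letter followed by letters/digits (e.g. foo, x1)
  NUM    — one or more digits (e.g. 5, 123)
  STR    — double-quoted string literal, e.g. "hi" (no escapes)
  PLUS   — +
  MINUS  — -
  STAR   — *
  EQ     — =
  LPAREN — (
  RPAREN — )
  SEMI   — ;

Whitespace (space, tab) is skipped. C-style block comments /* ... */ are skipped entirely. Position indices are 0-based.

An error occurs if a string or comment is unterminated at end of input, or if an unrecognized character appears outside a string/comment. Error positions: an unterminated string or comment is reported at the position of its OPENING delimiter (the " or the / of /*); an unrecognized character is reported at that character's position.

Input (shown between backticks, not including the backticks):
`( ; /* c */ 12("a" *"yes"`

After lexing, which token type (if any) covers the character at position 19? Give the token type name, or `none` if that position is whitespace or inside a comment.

Answer: STAR

Derivation:
pos=0: emit LPAREN '('
pos=2: emit SEMI ';'
pos=4: enter COMMENT mode (saw '/*')
exit COMMENT mode (now at pos=11)
pos=12: emit NUM '12' (now at pos=14)
pos=14: emit LPAREN '('
pos=15: enter STRING mode
pos=15: emit STR "a" (now at pos=18)
pos=19: emit STAR '*'
pos=20: enter STRING mode
pos=20: emit STR "yes" (now at pos=25)
DONE. 7 tokens: [LPAREN, SEMI, NUM, LPAREN, STR, STAR, STR]
Position 19: char is '*' -> STAR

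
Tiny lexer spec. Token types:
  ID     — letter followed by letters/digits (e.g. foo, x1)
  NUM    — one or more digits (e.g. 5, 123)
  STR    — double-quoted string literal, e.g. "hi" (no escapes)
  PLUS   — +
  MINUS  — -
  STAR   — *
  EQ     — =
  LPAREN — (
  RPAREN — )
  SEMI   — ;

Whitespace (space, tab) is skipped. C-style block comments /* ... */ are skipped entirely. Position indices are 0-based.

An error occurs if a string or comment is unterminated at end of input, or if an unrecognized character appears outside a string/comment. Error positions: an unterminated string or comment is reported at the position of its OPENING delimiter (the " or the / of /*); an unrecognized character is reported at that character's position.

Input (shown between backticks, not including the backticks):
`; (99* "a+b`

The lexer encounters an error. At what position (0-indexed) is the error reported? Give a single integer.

pos=0: emit SEMI ';'
pos=2: emit LPAREN '('
pos=3: emit NUM '99' (now at pos=5)
pos=5: emit STAR '*'
pos=7: enter STRING mode
pos=7: ERROR — unterminated string

Answer: 7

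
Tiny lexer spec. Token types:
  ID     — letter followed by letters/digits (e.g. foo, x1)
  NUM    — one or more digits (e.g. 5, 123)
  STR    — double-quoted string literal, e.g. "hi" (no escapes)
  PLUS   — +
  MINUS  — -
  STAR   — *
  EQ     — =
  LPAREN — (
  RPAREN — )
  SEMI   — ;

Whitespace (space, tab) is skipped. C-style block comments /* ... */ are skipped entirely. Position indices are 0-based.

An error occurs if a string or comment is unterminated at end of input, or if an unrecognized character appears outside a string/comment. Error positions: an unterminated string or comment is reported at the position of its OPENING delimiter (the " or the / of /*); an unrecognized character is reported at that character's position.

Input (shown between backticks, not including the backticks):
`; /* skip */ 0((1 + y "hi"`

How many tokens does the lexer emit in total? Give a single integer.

Answer: 8

Derivation:
pos=0: emit SEMI ';'
pos=2: enter COMMENT mode (saw '/*')
exit COMMENT mode (now at pos=12)
pos=13: emit NUM '0' (now at pos=14)
pos=14: emit LPAREN '('
pos=15: emit LPAREN '('
pos=16: emit NUM '1' (now at pos=17)
pos=18: emit PLUS '+'
pos=20: emit ID 'y' (now at pos=21)
pos=22: enter STRING mode
pos=22: emit STR "hi" (now at pos=26)
DONE. 8 tokens: [SEMI, NUM, LPAREN, LPAREN, NUM, PLUS, ID, STR]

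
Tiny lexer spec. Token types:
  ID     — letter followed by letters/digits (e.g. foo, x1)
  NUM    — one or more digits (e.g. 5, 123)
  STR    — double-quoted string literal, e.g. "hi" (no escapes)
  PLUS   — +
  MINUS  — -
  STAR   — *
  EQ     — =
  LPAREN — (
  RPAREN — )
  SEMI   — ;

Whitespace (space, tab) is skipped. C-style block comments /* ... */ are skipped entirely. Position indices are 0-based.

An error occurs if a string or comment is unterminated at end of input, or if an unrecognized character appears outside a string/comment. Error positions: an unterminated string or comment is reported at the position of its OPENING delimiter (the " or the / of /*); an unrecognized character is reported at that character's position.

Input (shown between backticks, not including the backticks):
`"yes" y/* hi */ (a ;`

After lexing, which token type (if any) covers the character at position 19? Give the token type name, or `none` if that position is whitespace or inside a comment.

Answer: SEMI

Derivation:
pos=0: enter STRING mode
pos=0: emit STR "yes" (now at pos=5)
pos=6: emit ID 'y' (now at pos=7)
pos=7: enter COMMENT mode (saw '/*')
exit COMMENT mode (now at pos=15)
pos=16: emit LPAREN '('
pos=17: emit ID 'a' (now at pos=18)
pos=19: emit SEMI ';'
DONE. 5 tokens: [STR, ID, LPAREN, ID, SEMI]
Position 19: char is ';' -> SEMI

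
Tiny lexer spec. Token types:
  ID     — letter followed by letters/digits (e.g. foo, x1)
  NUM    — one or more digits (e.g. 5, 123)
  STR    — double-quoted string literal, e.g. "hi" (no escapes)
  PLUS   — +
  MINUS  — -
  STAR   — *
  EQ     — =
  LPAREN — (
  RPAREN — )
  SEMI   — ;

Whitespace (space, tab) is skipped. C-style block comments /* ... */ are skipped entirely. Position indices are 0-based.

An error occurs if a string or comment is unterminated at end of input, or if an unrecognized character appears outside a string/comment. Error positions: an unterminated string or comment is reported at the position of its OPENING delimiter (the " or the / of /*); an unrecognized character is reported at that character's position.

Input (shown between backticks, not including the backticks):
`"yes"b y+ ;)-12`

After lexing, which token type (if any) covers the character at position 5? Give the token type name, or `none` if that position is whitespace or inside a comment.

pos=0: enter STRING mode
pos=0: emit STR "yes" (now at pos=5)
pos=5: emit ID 'b' (now at pos=6)
pos=7: emit ID 'y' (now at pos=8)
pos=8: emit PLUS '+'
pos=10: emit SEMI ';'
pos=11: emit RPAREN ')'
pos=12: emit MINUS '-'
pos=13: emit NUM '12' (now at pos=15)
DONE. 8 tokens: [STR, ID, ID, PLUS, SEMI, RPAREN, MINUS, NUM]
Position 5: char is 'b' -> ID

Answer: ID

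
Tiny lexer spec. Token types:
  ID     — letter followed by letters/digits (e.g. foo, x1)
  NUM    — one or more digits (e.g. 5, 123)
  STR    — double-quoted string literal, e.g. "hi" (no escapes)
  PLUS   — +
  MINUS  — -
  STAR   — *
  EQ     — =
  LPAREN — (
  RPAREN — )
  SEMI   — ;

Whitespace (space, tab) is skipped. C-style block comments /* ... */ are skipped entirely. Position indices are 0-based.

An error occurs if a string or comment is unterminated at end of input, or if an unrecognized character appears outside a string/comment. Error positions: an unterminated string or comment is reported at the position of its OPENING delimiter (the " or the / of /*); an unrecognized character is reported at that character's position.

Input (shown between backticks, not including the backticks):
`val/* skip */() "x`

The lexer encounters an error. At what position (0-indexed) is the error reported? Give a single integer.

Answer: 16

Derivation:
pos=0: emit ID 'val' (now at pos=3)
pos=3: enter COMMENT mode (saw '/*')
exit COMMENT mode (now at pos=13)
pos=13: emit LPAREN '('
pos=14: emit RPAREN ')'
pos=16: enter STRING mode
pos=16: ERROR — unterminated string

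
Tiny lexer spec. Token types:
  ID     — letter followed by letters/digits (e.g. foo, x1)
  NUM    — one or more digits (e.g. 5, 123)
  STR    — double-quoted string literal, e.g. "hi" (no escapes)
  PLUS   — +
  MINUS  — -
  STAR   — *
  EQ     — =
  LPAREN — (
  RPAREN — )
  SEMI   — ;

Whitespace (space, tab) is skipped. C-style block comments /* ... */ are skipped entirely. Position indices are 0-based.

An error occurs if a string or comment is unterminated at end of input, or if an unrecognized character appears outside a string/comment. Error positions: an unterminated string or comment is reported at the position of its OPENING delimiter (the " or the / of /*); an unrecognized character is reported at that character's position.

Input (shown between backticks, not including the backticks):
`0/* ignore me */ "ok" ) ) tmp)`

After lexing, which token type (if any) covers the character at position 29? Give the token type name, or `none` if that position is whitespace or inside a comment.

pos=0: emit NUM '0' (now at pos=1)
pos=1: enter COMMENT mode (saw '/*')
exit COMMENT mode (now at pos=16)
pos=17: enter STRING mode
pos=17: emit STR "ok" (now at pos=21)
pos=22: emit RPAREN ')'
pos=24: emit RPAREN ')'
pos=26: emit ID 'tmp' (now at pos=29)
pos=29: emit RPAREN ')'
DONE. 6 tokens: [NUM, STR, RPAREN, RPAREN, ID, RPAREN]
Position 29: char is ')' -> RPAREN

Answer: RPAREN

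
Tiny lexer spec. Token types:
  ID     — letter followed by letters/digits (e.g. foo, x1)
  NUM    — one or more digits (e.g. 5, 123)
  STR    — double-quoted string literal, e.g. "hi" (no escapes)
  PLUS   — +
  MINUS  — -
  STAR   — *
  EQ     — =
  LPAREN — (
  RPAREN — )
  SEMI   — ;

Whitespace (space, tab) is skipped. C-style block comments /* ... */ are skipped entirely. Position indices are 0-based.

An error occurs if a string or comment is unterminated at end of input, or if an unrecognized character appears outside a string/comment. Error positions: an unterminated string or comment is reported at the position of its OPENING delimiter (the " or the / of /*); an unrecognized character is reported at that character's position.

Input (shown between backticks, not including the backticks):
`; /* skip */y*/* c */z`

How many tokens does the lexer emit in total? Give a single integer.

Answer: 4

Derivation:
pos=0: emit SEMI ';'
pos=2: enter COMMENT mode (saw '/*')
exit COMMENT mode (now at pos=12)
pos=12: emit ID 'y' (now at pos=13)
pos=13: emit STAR '*'
pos=14: enter COMMENT mode (saw '/*')
exit COMMENT mode (now at pos=21)
pos=21: emit ID 'z' (now at pos=22)
DONE. 4 tokens: [SEMI, ID, STAR, ID]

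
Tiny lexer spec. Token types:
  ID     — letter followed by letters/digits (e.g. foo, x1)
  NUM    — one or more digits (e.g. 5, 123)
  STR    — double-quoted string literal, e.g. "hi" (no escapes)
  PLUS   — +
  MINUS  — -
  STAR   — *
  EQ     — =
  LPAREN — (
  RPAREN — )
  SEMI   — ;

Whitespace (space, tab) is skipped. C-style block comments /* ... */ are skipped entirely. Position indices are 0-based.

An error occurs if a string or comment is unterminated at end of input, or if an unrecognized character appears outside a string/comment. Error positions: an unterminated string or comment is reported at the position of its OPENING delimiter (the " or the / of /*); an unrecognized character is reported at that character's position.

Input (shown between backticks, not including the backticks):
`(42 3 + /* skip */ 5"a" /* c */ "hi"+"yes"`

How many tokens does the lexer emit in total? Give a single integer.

pos=0: emit LPAREN '('
pos=1: emit NUM '42' (now at pos=3)
pos=4: emit NUM '3' (now at pos=5)
pos=6: emit PLUS '+'
pos=8: enter COMMENT mode (saw '/*')
exit COMMENT mode (now at pos=18)
pos=19: emit NUM '5' (now at pos=20)
pos=20: enter STRING mode
pos=20: emit STR "a" (now at pos=23)
pos=24: enter COMMENT mode (saw '/*')
exit COMMENT mode (now at pos=31)
pos=32: enter STRING mode
pos=32: emit STR "hi" (now at pos=36)
pos=36: emit PLUS '+'
pos=37: enter STRING mode
pos=37: emit STR "yes" (now at pos=42)
DONE. 9 tokens: [LPAREN, NUM, NUM, PLUS, NUM, STR, STR, PLUS, STR]

Answer: 9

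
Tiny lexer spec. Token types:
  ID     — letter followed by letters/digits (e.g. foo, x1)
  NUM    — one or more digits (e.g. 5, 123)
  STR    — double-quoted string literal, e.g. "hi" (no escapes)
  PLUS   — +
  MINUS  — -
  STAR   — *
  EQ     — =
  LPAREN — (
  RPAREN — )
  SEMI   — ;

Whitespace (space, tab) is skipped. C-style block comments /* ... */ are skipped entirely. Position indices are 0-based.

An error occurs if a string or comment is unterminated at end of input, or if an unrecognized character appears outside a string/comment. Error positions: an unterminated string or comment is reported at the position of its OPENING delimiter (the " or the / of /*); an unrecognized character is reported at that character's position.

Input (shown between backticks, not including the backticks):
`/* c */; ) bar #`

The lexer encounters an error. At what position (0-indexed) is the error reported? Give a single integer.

pos=0: enter COMMENT mode (saw '/*')
exit COMMENT mode (now at pos=7)
pos=7: emit SEMI ';'
pos=9: emit RPAREN ')'
pos=11: emit ID 'bar' (now at pos=14)
pos=15: ERROR — unrecognized char '#'

Answer: 15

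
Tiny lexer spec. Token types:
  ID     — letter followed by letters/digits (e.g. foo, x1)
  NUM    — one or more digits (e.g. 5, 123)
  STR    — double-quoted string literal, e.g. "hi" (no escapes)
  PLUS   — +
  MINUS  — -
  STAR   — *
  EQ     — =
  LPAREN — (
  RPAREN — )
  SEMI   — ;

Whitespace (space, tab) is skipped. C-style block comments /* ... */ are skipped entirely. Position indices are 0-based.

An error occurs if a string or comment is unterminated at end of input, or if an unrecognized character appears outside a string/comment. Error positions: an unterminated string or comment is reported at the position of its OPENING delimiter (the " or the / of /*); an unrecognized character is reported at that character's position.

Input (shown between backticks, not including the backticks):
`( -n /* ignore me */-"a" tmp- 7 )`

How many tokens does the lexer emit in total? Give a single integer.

Answer: 9

Derivation:
pos=0: emit LPAREN '('
pos=2: emit MINUS '-'
pos=3: emit ID 'n' (now at pos=4)
pos=5: enter COMMENT mode (saw '/*')
exit COMMENT mode (now at pos=20)
pos=20: emit MINUS '-'
pos=21: enter STRING mode
pos=21: emit STR "a" (now at pos=24)
pos=25: emit ID 'tmp' (now at pos=28)
pos=28: emit MINUS '-'
pos=30: emit NUM '7' (now at pos=31)
pos=32: emit RPAREN ')'
DONE. 9 tokens: [LPAREN, MINUS, ID, MINUS, STR, ID, MINUS, NUM, RPAREN]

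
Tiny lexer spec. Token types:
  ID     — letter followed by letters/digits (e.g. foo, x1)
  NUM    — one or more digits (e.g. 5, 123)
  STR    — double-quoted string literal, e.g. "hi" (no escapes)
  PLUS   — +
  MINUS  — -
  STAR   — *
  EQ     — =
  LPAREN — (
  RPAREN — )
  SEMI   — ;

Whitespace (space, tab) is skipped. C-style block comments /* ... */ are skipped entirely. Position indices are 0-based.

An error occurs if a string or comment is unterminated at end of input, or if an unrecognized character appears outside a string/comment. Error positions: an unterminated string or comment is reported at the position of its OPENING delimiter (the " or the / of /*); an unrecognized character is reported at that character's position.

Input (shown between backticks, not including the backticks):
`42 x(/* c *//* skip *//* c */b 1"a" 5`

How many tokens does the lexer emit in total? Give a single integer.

pos=0: emit NUM '42' (now at pos=2)
pos=3: emit ID 'x' (now at pos=4)
pos=4: emit LPAREN '('
pos=5: enter COMMENT mode (saw '/*')
exit COMMENT mode (now at pos=12)
pos=12: enter COMMENT mode (saw '/*')
exit COMMENT mode (now at pos=22)
pos=22: enter COMMENT mode (saw '/*')
exit COMMENT mode (now at pos=29)
pos=29: emit ID 'b' (now at pos=30)
pos=31: emit NUM '1' (now at pos=32)
pos=32: enter STRING mode
pos=32: emit STR "a" (now at pos=35)
pos=36: emit NUM '5' (now at pos=37)
DONE. 7 tokens: [NUM, ID, LPAREN, ID, NUM, STR, NUM]

Answer: 7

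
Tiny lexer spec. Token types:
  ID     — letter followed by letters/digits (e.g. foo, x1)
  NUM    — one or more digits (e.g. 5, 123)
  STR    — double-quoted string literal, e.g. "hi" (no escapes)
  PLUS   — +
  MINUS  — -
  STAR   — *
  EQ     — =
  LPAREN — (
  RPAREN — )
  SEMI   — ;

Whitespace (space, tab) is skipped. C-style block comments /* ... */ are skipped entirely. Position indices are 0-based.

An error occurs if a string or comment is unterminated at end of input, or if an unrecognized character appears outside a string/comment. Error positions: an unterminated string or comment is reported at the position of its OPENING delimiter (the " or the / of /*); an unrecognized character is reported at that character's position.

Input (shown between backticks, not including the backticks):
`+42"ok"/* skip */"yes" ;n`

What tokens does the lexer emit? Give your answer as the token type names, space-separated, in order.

pos=0: emit PLUS '+'
pos=1: emit NUM '42' (now at pos=3)
pos=3: enter STRING mode
pos=3: emit STR "ok" (now at pos=7)
pos=7: enter COMMENT mode (saw '/*')
exit COMMENT mode (now at pos=17)
pos=17: enter STRING mode
pos=17: emit STR "yes" (now at pos=22)
pos=23: emit SEMI ';'
pos=24: emit ID 'n' (now at pos=25)
DONE. 6 tokens: [PLUS, NUM, STR, STR, SEMI, ID]

Answer: PLUS NUM STR STR SEMI ID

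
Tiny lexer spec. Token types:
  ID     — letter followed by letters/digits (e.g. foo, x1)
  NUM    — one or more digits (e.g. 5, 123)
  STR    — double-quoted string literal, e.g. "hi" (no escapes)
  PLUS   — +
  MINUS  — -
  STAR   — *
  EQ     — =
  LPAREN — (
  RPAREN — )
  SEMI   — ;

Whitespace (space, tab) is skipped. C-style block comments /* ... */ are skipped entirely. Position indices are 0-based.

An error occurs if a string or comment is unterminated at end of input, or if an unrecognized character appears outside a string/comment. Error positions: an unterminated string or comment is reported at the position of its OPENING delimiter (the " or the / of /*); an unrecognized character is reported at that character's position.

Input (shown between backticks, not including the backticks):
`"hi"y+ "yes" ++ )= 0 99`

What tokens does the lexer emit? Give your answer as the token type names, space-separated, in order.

pos=0: enter STRING mode
pos=0: emit STR "hi" (now at pos=4)
pos=4: emit ID 'y' (now at pos=5)
pos=5: emit PLUS '+'
pos=7: enter STRING mode
pos=7: emit STR "yes" (now at pos=12)
pos=13: emit PLUS '+'
pos=14: emit PLUS '+'
pos=16: emit RPAREN ')'
pos=17: emit EQ '='
pos=19: emit NUM '0' (now at pos=20)
pos=21: emit NUM '99' (now at pos=23)
DONE. 10 tokens: [STR, ID, PLUS, STR, PLUS, PLUS, RPAREN, EQ, NUM, NUM]

Answer: STR ID PLUS STR PLUS PLUS RPAREN EQ NUM NUM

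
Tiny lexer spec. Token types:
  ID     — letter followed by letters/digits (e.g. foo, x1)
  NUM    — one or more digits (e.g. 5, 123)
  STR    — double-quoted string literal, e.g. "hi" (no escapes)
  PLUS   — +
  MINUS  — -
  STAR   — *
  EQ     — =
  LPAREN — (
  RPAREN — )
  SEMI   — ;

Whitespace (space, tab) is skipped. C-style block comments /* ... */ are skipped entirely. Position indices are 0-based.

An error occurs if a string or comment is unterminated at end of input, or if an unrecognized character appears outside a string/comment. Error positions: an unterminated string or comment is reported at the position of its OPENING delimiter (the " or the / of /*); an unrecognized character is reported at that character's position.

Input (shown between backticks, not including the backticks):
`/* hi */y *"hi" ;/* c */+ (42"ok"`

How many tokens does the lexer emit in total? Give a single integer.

Answer: 8

Derivation:
pos=0: enter COMMENT mode (saw '/*')
exit COMMENT mode (now at pos=8)
pos=8: emit ID 'y' (now at pos=9)
pos=10: emit STAR '*'
pos=11: enter STRING mode
pos=11: emit STR "hi" (now at pos=15)
pos=16: emit SEMI ';'
pos=17: enter COMMENT mode (saw '/*')
exit COMMENT mode (now at pos=24)
pos=24: emit PLUS '+'
pos=26: emit LPAREN '('
pos=27: emit NUM '42' (now at pos=29)
pos=29: enter STRING mode
pos=29: emit STR "ok" (now at pos=33)
DONE. 8 tokens: [ID, STAR, STR, SEMI, PLUS, LPAREN, NUM, STR]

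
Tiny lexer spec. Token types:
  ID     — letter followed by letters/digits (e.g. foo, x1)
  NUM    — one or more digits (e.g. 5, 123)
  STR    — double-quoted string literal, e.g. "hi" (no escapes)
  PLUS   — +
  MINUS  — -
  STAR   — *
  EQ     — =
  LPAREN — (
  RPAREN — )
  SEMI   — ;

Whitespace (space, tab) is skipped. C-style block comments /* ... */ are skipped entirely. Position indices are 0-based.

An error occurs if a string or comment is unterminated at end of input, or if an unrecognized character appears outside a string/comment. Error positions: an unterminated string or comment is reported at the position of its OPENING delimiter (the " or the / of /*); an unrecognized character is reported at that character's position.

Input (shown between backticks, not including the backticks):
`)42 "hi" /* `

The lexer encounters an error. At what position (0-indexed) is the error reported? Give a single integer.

Answer: 9

Derivation:
pos=0: emit RPAREN ')'
pos=1: emit NUM '42' (now at pos=3)
pos=4: enter STRING mode
pos=4: emit STR "hi" (now at pos=8)
pos=9: enter COMMENT mode (saw '/*')
pos=9: ERROR — unterminated comment (reached EOF)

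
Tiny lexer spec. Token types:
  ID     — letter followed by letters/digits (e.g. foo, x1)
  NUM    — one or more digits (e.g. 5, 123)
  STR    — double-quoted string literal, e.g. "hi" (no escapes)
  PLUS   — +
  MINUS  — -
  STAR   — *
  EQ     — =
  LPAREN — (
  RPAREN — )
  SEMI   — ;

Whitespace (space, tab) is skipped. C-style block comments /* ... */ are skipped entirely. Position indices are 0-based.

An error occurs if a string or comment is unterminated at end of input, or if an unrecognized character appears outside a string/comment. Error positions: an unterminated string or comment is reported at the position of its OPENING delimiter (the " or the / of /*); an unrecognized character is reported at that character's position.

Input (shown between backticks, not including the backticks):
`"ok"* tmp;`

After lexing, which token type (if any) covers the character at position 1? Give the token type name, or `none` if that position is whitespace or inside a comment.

Answer: STR

Derivation:
pos=0: enter STRING mode
pos=0: emit STR "ok" (now at pos=4)
pos=4: emit STAR '*'
pos=6: emit ID 'tmp' (now at pos=9)
pos=9: emit SEMI ';'
DONE. 4 tokens: [STR, STAR, ID, SEMI]
Position 1: char is 'o' -> STR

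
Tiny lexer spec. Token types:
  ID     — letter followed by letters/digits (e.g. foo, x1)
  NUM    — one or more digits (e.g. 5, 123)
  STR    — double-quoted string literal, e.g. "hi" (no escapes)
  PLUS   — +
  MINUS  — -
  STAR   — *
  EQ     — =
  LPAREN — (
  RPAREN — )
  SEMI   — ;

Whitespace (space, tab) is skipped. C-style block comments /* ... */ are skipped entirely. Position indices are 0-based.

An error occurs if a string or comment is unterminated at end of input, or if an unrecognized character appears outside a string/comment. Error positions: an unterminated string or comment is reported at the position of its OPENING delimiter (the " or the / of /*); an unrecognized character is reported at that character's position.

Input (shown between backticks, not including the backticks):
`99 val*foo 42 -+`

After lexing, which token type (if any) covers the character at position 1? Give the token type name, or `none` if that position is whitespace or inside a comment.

pos=0: emit NUM '99' (now at pos=2)
pos=3: emit ID 'val' (now at pos=6)
pos=6: emit STAR '*'
pos=7: emit ID 'foo' (now at pos=10)
pos=11: emit NUM '42' (now at pos=13)
pos=14: emit MINUS '-'
pos=15: emit PLUS '+'
DONE. 7 tokens: [NUM, ID, STAR, ID, NUM, MINUS, PLUS]
Position 1: char is '9' -> NUM

Answer: NUM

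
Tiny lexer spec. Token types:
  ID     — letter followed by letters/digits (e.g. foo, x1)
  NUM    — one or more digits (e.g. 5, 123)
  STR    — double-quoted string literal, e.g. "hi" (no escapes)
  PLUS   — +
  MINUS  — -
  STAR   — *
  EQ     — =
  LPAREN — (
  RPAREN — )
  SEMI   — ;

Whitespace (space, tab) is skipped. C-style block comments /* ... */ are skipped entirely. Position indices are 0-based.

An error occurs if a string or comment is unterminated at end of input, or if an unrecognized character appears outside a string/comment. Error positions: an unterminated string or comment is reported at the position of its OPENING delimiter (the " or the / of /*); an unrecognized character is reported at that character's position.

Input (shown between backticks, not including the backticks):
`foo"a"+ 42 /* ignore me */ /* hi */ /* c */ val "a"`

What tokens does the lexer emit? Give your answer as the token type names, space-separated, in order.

pos=0: emit ID 'foo' (now at pos=3)
pos=3: enter STRING mode
pos=3: emit STR "a" (now at pos=6)
pos=6: emit PLUS '+'
pos=8: emit NUM '42' (now at pos=10)
pos=11: enter COMMENT mode (saw '/*')
exit COMMENT mode (now at pos=26)
pos=27: enter COMMENT mode (saw '/*')
exit COMMENT mode (now at pos=35)
pos=36: enter COMMENT mode (saw '/*')
exit COMMENT mode (now at pos=43)
pos=44: emit ID 'val' (now at pos=47)
pos=48: enter STRING mode
pos=48: emit STR "a" (now at pos=51)
DONE. 6 tokens: [ID, STR, PLUS, NUM, ID, STR]

Answer: ID STR PLUS NUM ID STR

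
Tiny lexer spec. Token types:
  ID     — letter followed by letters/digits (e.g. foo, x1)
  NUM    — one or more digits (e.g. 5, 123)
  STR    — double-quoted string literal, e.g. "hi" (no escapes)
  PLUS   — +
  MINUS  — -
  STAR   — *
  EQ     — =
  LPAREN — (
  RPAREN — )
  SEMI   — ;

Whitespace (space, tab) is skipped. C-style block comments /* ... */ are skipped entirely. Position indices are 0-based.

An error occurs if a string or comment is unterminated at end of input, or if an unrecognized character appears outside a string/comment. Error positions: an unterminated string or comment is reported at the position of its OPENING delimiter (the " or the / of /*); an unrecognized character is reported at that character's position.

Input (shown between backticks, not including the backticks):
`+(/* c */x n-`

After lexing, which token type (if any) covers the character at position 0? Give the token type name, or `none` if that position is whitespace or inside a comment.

pos=0: emit PLUS '+'
pos=1: emit LPAREN '('
pos=2: enter COMMENT mode (saw '/*')
exit COMMENT mode (now at pos=9)
pos=9: emit ID 'x' (now at pos=10)
pos=11: emit ID 'n' (now at pos=12)
pos=12: emit MINUS '-'
DONE. 5 tokens: [PLUS, LPAREN, ID, ID, MINUS]
Position 0: char is '+' -> PLUS

Answer: PLUS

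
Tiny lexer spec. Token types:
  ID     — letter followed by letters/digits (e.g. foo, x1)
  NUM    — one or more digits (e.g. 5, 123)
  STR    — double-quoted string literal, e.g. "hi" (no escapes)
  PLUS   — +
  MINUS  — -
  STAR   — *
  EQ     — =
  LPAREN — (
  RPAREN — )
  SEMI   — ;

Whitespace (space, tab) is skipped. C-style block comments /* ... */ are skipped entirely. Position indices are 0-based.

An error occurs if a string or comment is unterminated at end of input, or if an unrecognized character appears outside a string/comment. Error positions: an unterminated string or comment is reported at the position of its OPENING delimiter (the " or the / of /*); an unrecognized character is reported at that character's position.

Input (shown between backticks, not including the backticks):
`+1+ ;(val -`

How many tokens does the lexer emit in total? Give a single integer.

pos=0: emit PLUS '+'
pos=1: emit NUM '1' (now at pos=2)
pos=2: emit PLUS '+'
pos=4: emit SEMI ';'
pos=5: emit LPAREN '('
pos=6: emit ID 'val' (now at pos=9)
pos=10: emit MINUS '-'
DONE. 7 tokens: [PLUS, NUM, PLUS, SEMI, LPAREN, ID, MINUS]

Answer: 7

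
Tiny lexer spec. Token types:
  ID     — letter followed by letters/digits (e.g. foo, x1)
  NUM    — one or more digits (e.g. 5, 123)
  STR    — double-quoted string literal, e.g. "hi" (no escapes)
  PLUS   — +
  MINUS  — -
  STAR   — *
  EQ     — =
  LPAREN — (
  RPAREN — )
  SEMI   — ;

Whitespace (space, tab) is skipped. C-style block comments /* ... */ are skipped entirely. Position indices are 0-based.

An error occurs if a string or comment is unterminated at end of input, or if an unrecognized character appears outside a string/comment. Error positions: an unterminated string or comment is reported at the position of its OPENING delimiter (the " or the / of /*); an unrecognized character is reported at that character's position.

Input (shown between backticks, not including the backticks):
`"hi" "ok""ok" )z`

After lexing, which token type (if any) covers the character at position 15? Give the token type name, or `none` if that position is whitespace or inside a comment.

Answer: ID

Derivation:
pos=0: enter STRING mode
pos=0: emit STR "hi" (now at pos=4)
pos=5: enter STRING mode
pos=5: emit STR "ok" (now at pos=9)
pos=9: enter STRING mode
pos=9: emit STR "ok" (now at pos=13)
pos=14: emit RPAREN ')'
pos=15: emit ID 'z' (now at pos=16)
DONE. 5 tokens: [STR, STR, STR, RPAREN, ID]
Position 15: char is 'z' -> ID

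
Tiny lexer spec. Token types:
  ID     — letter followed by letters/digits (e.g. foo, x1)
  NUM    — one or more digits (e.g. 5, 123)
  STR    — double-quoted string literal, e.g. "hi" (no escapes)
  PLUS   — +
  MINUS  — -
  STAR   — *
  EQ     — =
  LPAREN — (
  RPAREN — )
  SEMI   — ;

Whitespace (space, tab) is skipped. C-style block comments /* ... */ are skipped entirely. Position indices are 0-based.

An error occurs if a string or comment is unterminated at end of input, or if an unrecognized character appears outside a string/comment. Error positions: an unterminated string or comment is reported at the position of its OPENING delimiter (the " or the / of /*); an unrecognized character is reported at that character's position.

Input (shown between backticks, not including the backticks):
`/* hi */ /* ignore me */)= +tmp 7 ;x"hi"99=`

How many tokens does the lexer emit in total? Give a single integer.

Answer: 10

Derivation:
pos=0: enter COMMENT mode (saw '/*')
exit COMMENT mode (now at pos=8)
pos=9: enter COMMENT mode (saw '/*')
exit COMMENT mode (now at pos=24)
pos=24: emit RPAREN ')'
pos=25: emit EQ '='
pos=27: emit PLUS '+'
pos=28: emit ID 'tmp' (now at pos=31)
pos=32: emit NUM '7' (now at pos=33)
pos=34: emit SEMI ';'
pos=35: emit ID 'x' (now at pos=36)
pos=36: enter STRING mode
pos=36: emit STR "hi" (now at pos=40)
pos=40: emit NUM '99' (now at pos=42)
pos=42: emit EQ '='
DONE. 10 tokens: [RPAREN, EQ, PLUS, ID, NUM, SEMI, ID, STR, NUM, EQ]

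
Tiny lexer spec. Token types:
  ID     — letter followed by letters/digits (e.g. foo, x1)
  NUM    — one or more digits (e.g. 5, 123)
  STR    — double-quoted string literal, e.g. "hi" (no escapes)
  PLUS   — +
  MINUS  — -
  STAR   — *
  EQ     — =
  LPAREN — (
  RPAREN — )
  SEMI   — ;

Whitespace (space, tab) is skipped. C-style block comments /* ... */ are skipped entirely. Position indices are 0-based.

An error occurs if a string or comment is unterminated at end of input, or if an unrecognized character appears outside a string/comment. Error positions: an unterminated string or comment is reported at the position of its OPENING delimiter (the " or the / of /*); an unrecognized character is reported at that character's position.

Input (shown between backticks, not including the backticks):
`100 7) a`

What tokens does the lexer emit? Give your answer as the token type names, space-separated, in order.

Answer: NUM NUM RPAREN ID

Derivation:
pos=0: emit NUM '100' (now at pos=3)
pos=4: emit NUM '7' (now at pos=5)
pos=5: emit RPAREN ')'
pos=7: emit ID 'a' (now at pos=8)
DONE. 4 tokens: [NUM, NUM, RPAREN, ID]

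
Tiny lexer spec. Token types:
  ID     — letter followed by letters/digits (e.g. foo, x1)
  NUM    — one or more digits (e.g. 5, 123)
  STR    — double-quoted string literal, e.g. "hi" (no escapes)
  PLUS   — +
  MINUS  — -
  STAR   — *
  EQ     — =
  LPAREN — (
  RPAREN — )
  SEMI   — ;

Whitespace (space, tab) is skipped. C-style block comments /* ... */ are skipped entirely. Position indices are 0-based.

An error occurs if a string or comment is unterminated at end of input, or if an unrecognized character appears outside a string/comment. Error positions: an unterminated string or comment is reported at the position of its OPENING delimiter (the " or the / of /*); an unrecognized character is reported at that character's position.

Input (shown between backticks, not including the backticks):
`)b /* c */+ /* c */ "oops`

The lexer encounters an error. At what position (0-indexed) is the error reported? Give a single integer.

Answer: 20

Derivation:
pos=0: emit RPAREN ')'
pos=1: emit ID 'b' (now at pos=2)
pos=3: enter COMMENT mode (saw '/*')
exit COMMENT mode (now at pos=10)
pos=10: emit PLUS '+'
pos=12: enter COMMENT mode (saw '/*')
exit COMMENT mode (now at pos=19)
pos=20: enter STRING mode
pos=20: ERROR — unterminated string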